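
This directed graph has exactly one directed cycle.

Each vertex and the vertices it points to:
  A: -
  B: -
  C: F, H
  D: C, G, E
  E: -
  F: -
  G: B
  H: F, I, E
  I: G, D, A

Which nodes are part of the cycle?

C, D, H, I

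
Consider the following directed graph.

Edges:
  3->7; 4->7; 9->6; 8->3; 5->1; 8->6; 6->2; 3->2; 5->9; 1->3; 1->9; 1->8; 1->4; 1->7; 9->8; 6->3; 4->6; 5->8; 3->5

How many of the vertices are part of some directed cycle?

A vertex is on a directed cycle iff it belongs to a strongly connected component of size ≥ 2 (or has a self-loop).
The vertices on cycles are {1, 3, 4, 5, 6, 8, 9} — 7 in total.

7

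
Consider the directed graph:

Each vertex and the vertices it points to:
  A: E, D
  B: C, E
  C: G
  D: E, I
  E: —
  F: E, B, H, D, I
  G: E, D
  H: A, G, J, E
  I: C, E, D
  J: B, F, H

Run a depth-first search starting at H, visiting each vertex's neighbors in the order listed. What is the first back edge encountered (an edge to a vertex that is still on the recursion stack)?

DFS from H (visiting each vertex's neighbors in the order listed); mark gray on enter, black on exit:
H gray
  A gray
    E gray
    E black
    D gray
      D→E: E black — skip
      I gray
        C gray
          G gray
            G→E: E black — skip
            G→D: D is gray → back edge
First back edge: G → D.

G->D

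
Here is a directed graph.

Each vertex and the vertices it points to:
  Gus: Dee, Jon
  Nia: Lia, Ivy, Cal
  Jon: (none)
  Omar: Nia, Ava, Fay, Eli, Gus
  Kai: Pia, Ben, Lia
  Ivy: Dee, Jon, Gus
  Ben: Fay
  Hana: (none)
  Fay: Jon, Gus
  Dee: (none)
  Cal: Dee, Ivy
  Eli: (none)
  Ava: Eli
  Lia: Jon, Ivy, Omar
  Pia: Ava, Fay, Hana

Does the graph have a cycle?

DFS with white/gray/black marking, starting from Ivy:
Ivy gray
  Dee gray
  Dee black
  Jon gray
  Jon black
  Gus gray
    Gus→Dee: Dee black — skip
    Gus→Jon: Jon black — skip
  Gus black
Ivy black
Nia gray
  Lia gray
    Lia→Jon: Jon black — skip
    Lia→Ivy: Ivy black — skip
    Omar gray
      Omar→Nia: Nia is gray → back edge
Back edge found, so a cycle exists: Nia → Lia → Omar → Nia.

Yes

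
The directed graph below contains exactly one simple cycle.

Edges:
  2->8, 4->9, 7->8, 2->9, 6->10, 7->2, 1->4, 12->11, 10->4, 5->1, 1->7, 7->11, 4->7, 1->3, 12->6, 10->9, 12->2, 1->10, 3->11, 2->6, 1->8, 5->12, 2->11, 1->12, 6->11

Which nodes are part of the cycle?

DFS with gray/black marking from 2:
2 gray
  9 gray
  9 black
  8 gray
  8 black
  6 gray
    10 gray
      4 gray
        7 gray
          11 gray
          11 black
          7→2: 2 is gray → back edge
Back edge closes the cycle 2 → 6 → 10 → 4 → 7 → 2; its vertices are {2, 4, 6, 7, 10}.

2, 4, 6, 7, 10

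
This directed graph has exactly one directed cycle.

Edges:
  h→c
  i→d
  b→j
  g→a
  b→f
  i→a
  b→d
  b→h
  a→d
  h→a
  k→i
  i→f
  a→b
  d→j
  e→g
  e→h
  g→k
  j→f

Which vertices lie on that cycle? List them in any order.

a, b, h

DFS with gray/black marking from h:
h gray
  c gray
  c black
  a gray
    b gray
      b→h: h is gray → back edge
Back edge closes the cycle h → a → b → h; its vertices are {a, b, h}.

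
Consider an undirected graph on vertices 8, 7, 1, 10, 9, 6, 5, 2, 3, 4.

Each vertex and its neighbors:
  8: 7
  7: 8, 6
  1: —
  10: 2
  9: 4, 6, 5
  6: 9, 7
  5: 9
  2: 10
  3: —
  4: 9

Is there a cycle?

No

DFS, tracking each vertex's parent; an edge to a visited non-parent vertex closes a cycle.
Start from 9:
visit 9 (parent –)
  visit 4 (parent 9)
    4–9: parent, skip
  visit 6 (parent 9)
    6–9: parent, skip
    visit 7 (parent 6)
      visit 8 (parent 7)
        8–7: parent, skip
      7–6: parent, skip
  visit 5 (parent 9)
    5–9: parent, skip
visit 1 (parent –)
visit 10 (parent –)
  visit 2 (parent 10)
    2–10: parent, skip
visit 3 (parent –)
No non-parent visited neighbor found — the graph is a forest.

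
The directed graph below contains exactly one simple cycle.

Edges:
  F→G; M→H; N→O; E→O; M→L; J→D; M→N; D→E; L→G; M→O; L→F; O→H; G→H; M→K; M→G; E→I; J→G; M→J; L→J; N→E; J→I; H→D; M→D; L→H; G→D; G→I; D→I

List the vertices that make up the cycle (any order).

D, E, H, O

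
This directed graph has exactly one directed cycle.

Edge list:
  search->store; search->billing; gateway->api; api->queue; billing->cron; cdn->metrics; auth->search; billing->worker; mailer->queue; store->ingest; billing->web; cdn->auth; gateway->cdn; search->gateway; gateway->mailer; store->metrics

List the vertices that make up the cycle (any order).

cdn, auth, search, gateway

DFS with gray/black marking from search:
search gray
  store gray
    ingest gray
    ingest black
    metrics gray
    metrics black
  store black
  billing gray
    web gray
    web black
    worker gray
    worker black
    cron gray
    cron black
  billing black
  gateway gray
    mailer gray
      queue gray
      queue black
    mailer black
    api gray
      api→queue: queue black — skip
    api black
    cdn gray
      auth gray
        auth→search: search is gray → back edge
Back edge closes the cycle search → gateway → cdn → auth → search; its vertices are {cdn, auth, search, gateway}.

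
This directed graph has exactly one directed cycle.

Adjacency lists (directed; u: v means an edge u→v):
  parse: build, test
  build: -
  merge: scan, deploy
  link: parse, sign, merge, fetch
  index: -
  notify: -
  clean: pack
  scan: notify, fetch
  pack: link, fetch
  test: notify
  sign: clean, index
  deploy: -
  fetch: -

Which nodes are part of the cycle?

link, pack, sign, clean

DFS with gray/black marking from link:
link gray
  parse gray
    build gray
    build black
    test gray
      notify gray
      notify black
    test black
  parse black
  sign gray
    clean gray
      pack gray
        pack→link: link is gray → back edge
Back edge closes the cycle link → sign → clean → pack → link; its vertices are {link, pack, sign, clean}.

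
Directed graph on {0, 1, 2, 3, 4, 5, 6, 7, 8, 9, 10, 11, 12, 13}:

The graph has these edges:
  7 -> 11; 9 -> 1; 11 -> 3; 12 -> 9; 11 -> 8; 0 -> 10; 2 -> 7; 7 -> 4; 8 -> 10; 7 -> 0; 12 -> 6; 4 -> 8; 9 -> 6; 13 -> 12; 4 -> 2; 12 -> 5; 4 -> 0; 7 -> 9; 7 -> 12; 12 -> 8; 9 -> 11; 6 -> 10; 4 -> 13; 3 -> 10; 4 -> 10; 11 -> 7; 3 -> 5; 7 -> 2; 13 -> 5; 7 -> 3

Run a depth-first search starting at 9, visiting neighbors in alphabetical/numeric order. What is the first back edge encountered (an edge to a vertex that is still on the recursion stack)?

2→7

DFS from 9 (visiting neighbors in alphabetical/numeric order); mark gray on enter, black on exit:
9 gray
  1 gray
  1 black
  6 gray
    10 gray
    10 black
  6 black
  11 gray
    3 gray
      5 gray
      5 black
      3→10: 10 black — skip
    3 black
    7 gray
      0 gray
        0→10: 10 black — skip
      0 black
      2 gray
        2→7: 7 is gray → back edge
First back edge: 2 → 7.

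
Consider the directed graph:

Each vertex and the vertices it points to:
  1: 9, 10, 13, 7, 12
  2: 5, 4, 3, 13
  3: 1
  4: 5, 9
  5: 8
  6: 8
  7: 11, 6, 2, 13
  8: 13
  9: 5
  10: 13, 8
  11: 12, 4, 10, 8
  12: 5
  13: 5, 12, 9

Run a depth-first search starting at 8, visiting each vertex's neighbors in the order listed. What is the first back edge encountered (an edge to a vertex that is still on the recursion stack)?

DFS from 8 (visiting each vertex's neighbors in the order listed); mark gray on enter, black on exit:
8 gray
  13 gray
    5 gray
      5→8: 8 is gray → back edge
First back edge: 5 → 8.

5->8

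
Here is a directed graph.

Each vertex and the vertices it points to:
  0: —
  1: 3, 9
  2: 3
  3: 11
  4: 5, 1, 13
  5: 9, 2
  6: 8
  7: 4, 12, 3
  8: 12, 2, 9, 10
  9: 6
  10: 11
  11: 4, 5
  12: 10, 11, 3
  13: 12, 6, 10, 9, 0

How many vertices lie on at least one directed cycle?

A vertex is on a directed cycle iff it belongs to a strongly connected component of size ≥ 2 (or has a self-loop).
The vertices on cycles are {1, 2, 3, 4, 5, 6, 8, 9, 10, 11, 12, 13} — 12 in total.

12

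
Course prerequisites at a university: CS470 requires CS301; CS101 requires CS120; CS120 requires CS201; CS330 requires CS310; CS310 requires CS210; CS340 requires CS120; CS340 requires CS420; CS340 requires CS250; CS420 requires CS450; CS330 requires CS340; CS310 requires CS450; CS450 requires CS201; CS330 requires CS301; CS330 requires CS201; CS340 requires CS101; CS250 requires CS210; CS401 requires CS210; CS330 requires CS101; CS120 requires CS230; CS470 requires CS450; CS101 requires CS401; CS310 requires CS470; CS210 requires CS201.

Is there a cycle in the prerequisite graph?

DFS with white/gray/black marking, starting from CS250:
CS250 gray
  CS210 gray
    CS201 gray
    CS201 black
  CS210 black
CS250 black
CS450 gray
  CS450→CS201: CS201 black — skip
CS450 black
CS401 gray
  CS401→CS210: CS210 black — skip
CS401 black
CS330 gray
  CS330→CS201: CS201 black — skip
  CS301 gray
  CS301 black
  CS101 gray
    CS120 gray
      CS120→CS201: CS201 black — skip
      CS230 gray
      CS230 black
    CS120 black
    CS101→CS401: CS401 black — skip
  CS101 black
  CS310 gray
    CS310→CS450: CS450 black — skip
    CS470 gray
      CS470→CS450: CS450 black — skip
      CS470→CS301: CS301 black — skip
    CS470 black
    CS310→CS210: CS210 black — skip
  CS310 black
  CS340 gray
    CS340→CS120: CS120 black — skip
    CS420 gray
      CS420→CS450: CS450 black — skip
    CS420 black
    CS340→CS101: CS101 black — skip
    CS340→CS250: CS250 black — skip
  CS340 black
CS330 black
Every edge goes to a white or black vertex — no back edge, so the graph is acyclic.

No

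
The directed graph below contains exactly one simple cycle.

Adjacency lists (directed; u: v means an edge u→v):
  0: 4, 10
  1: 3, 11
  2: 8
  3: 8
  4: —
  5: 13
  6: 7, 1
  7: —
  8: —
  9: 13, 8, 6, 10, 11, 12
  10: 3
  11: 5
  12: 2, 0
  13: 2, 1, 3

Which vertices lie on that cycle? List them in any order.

DFS with gray/black marking from 11:
11 gray
  5 gray
    13 gray
      2 gray
        8 gray
        8 black
      2 black
      1 gray
        3 gray
          3→8: 8 black — skip
        3 black
        1→11: 11 is gray → back edge
Back edge closes the cycle 11 → 5 → 13 → 1 → 11; its vertices are {1, 5, 11, 13}.

1, 5, 11, 13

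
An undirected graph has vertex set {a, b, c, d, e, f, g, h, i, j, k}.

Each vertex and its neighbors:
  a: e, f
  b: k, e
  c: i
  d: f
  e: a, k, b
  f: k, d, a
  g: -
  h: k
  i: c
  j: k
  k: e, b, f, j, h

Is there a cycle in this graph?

DFS, tracking each vertex's parent; an edge to a visited non-parent vertex closes a cycle.
Start from k:
visit k (parent –)
  visit e (parent k)
    visit a (parent e)
      a–e: parent, skip
      visit f (parent a)
        f–k: k visited and ≠ parent → cycle
Cycle: k – e – a – f – k.

Yes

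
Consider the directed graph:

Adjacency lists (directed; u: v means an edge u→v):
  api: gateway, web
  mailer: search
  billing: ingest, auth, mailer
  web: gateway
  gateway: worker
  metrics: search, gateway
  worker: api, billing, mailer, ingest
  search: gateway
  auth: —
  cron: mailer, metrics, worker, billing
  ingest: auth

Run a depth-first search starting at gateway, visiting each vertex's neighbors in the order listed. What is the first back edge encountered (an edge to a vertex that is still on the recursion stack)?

api→gateway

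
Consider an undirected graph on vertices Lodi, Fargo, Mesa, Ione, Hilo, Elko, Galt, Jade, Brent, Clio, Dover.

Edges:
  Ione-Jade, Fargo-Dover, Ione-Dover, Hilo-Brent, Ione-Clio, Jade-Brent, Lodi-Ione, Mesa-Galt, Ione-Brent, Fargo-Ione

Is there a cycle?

DFS, tracking each vertex's parent; an edge to a visited non-parent vertex closes a cycle.
Start from Brent:
visit Brent (parent –)
  visit Jade (parent Brent)
    visit Ione (parent Jade)
      visit Clio (parent Ione)
        Clio–Ione: parent, skip
      visit Fargo (parent Ione)
        Fargo–Ione: parent, skip
        visit Dover (parent Fargo)
          Dover–Ione: Ione visited and ≠ parent → cycle
Cycle: Ione – Fargo – Dover – Ione.

Yes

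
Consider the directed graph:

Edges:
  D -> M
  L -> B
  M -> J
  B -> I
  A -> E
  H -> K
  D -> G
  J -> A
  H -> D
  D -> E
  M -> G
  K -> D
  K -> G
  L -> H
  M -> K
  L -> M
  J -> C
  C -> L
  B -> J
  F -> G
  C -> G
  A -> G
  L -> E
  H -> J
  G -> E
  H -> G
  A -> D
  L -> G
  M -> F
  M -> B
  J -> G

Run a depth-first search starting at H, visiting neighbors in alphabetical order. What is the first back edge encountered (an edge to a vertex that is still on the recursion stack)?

DFS from H (visiting neighbors in alphabetical order); mark gray on enter, black on exit:
H gray
  D gray
    E gray
    E black
    G gray
      G→E: E black — skip
    G black
    M gray
      B gray
        I gray
        I black
        J gray
          A gray
            A→D: D is gray → back edge
First back edge: A → D.

A→D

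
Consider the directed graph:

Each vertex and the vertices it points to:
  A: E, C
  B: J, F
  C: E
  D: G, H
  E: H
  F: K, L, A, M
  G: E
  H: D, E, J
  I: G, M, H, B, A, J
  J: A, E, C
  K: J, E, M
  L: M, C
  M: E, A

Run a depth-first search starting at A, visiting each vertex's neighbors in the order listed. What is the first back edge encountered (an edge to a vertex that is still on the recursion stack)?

G->E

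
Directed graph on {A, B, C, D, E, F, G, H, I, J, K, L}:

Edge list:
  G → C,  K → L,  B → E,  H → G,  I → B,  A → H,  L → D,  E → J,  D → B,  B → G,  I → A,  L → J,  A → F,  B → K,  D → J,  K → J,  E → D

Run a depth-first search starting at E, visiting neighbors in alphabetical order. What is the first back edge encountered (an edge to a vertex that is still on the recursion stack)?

B→E

DFS from E (visiting neighbors in alphabetical order); mark gray on enter, black on exit:
E gray
  D gray
    B gray
      B→E: E is gray → back edge
First back edge: B → E.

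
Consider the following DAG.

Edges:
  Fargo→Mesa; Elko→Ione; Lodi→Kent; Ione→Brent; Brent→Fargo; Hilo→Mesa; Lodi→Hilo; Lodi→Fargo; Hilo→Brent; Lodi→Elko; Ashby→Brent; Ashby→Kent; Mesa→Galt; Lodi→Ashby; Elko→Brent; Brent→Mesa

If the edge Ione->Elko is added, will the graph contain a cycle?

Yes

Adding Ione→Elko creates a cycle iff Elko can already reach Ione.
Path from Elko: Elko → Ione.
So Elko → … → Ione → Elko is a cycle.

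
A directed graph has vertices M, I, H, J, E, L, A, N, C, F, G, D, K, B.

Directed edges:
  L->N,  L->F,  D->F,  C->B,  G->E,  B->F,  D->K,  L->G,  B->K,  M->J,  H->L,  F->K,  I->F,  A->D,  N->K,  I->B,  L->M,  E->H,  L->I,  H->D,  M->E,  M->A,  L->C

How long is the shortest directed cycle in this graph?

4

For each vertex v, BFS finds the shortest path from v back to v.
The shortest such closed walk is H → L → G → E → H, length 4.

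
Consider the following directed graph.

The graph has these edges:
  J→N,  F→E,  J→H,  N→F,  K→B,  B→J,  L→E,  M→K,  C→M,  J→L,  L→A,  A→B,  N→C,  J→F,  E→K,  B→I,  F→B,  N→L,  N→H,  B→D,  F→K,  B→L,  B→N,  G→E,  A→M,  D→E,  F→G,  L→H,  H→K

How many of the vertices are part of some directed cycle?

A vertex is on a directed cycle iff it belongs to a strongly connected component of size ≥ 2 (or has a self-loop).
The vertices on cycles are {A, B, C, D, E, F, G, H, J, K, L, M, N} — 13 in total.

13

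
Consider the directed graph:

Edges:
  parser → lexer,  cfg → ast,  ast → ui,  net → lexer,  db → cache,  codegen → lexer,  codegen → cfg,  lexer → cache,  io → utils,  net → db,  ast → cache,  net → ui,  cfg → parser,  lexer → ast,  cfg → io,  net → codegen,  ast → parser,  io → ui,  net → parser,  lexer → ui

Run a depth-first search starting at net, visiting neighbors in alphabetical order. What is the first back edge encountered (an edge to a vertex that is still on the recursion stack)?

DFS from net (visiting neighbors in alphabetical order); mark gray on enter, black on exit:
net gray
  codegen gray
    cfg gray
      ast gray
        cache gray
        cache black
        parser gray
          lexer gray
            lexer→ast: ast is gray → back edge
First back edge: lexer → ast.

lexer->ast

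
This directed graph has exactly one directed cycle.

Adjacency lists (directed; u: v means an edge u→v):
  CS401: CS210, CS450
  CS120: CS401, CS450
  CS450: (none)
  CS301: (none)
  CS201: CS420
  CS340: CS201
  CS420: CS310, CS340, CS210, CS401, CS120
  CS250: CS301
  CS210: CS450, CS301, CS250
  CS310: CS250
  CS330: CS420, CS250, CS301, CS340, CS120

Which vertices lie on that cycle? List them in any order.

CS201, CS340, CS420

DFS with gray/black marking from CS420:
CS420 gray
  CS310 gray
    CS250 gray
      CS301 gray
      CS301 black
    CS250 black
  CS310 black
  CS340 gray
    CS201 gray
      CS201→CS420: CS420 is gray → back edge
Back edge closes the cycle CS420 → CS340 → CS201 → CS420; its vertices are {CS201, CS340, CS420}.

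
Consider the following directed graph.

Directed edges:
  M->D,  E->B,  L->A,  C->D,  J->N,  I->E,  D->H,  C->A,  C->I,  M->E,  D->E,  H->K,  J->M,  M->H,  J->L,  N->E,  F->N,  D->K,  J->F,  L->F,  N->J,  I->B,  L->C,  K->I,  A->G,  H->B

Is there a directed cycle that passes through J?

Yes

J is on a cycle iff J can reach itself via ≥1 edge.
J → N → J — yes.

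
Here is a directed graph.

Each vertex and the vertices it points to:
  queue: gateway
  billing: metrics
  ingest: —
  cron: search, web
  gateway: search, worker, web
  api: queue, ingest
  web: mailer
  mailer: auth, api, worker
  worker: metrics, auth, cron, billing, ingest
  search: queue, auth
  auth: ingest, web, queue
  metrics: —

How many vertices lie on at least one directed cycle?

9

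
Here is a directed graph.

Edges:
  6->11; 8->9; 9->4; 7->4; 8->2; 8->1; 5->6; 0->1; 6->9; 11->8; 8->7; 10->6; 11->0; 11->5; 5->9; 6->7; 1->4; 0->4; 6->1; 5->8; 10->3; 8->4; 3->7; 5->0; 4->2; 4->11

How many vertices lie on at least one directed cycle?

9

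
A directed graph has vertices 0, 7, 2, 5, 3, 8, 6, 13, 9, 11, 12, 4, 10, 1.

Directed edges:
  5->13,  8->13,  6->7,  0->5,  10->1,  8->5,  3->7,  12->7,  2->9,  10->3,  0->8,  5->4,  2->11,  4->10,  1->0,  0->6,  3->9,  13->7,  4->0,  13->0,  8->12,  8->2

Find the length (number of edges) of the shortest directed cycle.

For each vertex v, BFS finds the shortest path from v back to v.
The shortest such closed walk is 4 → 0 → 5 → 4, length 3.

3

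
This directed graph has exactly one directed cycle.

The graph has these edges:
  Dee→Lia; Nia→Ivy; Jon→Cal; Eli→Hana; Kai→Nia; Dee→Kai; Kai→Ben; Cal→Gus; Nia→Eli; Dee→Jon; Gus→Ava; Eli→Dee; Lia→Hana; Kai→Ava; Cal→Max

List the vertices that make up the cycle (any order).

Dee, Eli, Kai, Nia

DFS with gray/black marking from Dee:
Dee gray
  Jon gray
    Cal gray
      Max gray
      Max black
      Gus gray
        Ava gray
        Ava black
      Gus black
    Cal black
  Jon black
  Kai gray
    Nia gray
      Eli gray
        Hana gray
        Hana black
        Eli→Dee: Dee is gray → back edge
Back edge closes the cycle Dee → Kai → Nia → Eli → Dee; its vertices are {Dee, Eli, Kai, Nia}.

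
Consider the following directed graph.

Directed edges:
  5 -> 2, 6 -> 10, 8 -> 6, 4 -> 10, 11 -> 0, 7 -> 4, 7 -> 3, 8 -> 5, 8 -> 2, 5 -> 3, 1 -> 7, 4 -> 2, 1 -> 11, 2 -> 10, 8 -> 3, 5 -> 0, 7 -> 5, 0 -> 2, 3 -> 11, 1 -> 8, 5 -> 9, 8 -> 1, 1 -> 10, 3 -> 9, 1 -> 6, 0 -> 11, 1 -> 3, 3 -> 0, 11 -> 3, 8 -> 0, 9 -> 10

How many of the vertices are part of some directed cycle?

5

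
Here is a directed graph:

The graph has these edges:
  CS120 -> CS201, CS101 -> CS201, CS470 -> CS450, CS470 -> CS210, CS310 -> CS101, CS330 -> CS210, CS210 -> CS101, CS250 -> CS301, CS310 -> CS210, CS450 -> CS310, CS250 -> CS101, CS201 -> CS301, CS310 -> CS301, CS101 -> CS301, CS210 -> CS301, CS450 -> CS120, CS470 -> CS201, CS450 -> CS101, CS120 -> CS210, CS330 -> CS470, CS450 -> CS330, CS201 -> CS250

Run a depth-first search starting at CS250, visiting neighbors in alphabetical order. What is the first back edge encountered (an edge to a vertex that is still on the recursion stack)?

CS201->CS250

DFS from CS250 (visiting neighbors in alphabetical order); mark gray on enter, black on exit:
CS250 gray
  CS101 gray
    CS201 gray
      CS201→CS250: CS250 is gray → back edge
First back edge: CS201 → CS250.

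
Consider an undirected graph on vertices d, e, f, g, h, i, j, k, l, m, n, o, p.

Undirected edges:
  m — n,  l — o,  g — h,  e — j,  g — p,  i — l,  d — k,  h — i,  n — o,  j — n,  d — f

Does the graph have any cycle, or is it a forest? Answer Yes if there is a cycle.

DFS, tracking each vertex's parent; an edge to a visited non-parent vertex closes a cycle.
Start from m:
visit m (parent –)
  visit n (parent m)
    visit j (parent n)
      visit e (parent j)
        e–j: parent, skip
      j–n: parent, skip
    visit o (parent n)
      visit l (parent o)
        visit i (parent l)
          visit h (parent i)
            visit g (parent h)
              visit p (parent g)
                p–g: parent, skip
              g–h: parent, skip
            h–i: parent, skip
          i–l: parent, skip
        l–o: parent, skip
      o–n: parent, skip
    n–m: parent, skip
visit d (parent –)
  visit f (parent d)
    f–d: parent, skip
  visit k (parent d)
    k–d: parent, skip
No non-parent visited neighbor found — the graph is a forest.

No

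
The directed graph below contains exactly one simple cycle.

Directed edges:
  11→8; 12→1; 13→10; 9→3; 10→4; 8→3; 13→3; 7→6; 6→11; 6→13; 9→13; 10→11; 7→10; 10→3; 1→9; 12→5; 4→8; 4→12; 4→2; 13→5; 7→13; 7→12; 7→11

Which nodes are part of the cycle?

1, 4, 9, 10, 12, 13

DFS with gray/black marking from 10:
10 gray
  11 gray
    8 gray
      3 gray
      3 black
    8 black
  11 black
  10→3: 3 black — skip
  4 gray
    4→8: 8 black — skip
    12 gray
      5 gray
      5 black
      1 gray
        9 gray
          13 gray
            13→3: 3 black — skip
            13→10: 10 is gray → back edge
Back edge closes the cycle 10 → 4 → 12 → 1 → 9 → 13 → 10; its vertices are {1, 4, 9, 10, 12, 13}.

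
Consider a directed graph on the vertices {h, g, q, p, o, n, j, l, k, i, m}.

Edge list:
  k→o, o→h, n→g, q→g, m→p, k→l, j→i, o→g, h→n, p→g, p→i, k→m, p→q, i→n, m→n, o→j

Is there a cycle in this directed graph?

No

DFS with white/gray/black marking, starting from m:
m gray
  n gray
    g gray
    g black
  n black
  p gray
    q gray
      q→g: g black — skip
    q black
    p→g: g black — skip
    i gray
      i→n: n black — skip
    i black
  p black
m black
h gray
  h→n: n black — skip
h black
o gray
  o→g: g black — skip
  j gray
    j→i: i black — skip
  j black
  o→h: h black — skip
o black
l gray
l black
k gray
  k→l: l black — skip
  k→o: o black — skip
  k→m: m black — skip
k black
Every edge goes to a white or black vertex — no back edge, so the graph is acyclic.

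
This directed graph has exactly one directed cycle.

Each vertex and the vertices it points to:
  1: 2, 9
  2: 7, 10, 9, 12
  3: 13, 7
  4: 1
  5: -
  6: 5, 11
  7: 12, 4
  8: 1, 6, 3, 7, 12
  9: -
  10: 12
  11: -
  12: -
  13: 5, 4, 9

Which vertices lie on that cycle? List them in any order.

1, 2, 4, 7

DFS with gray/black marking from 1:
1 gray
  2 gray
    7 gray
      12 gray
      12 black
      4 gray
        4→1: 1 is gray → back edge
Back edge closes the cycle 1 → 2 → 7 → 4 → 1; its vertices are {1, 2, 4, 7}.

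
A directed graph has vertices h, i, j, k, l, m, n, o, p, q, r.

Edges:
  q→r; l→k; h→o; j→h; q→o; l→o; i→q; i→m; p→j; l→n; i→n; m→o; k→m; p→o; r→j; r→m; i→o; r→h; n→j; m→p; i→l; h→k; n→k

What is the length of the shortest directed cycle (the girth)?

For each vertex v, BFS finds the shortest path from v back to v.
The shortest such closed walk is k → m → p → j → h → k, length 5.

5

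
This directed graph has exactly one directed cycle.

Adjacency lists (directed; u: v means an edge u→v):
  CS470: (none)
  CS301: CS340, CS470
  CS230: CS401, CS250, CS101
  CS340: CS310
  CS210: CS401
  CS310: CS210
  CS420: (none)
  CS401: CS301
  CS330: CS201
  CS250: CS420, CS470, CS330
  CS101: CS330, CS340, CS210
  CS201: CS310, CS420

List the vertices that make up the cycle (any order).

CS210, CS301, CS310, CS340, CS401

DFS with gray/black marking from CS401:
CS401 gray
  CS301 gray
    CS340 gray
      CS310 gray
        CS210 gray
          CS210→CS401: CS401 is gray → back edge
Back edge closes the cycle CS401 → CS301 → CS340 → CS310 → CS210 → CS401; its vertices are {CS210, CS301, CS310, CS340, CS401}.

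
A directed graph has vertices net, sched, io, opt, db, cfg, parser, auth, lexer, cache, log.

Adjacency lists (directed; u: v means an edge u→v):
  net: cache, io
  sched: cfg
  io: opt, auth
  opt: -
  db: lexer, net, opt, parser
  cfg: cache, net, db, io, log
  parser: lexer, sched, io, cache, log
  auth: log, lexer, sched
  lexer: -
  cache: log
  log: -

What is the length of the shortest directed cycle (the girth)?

For each vertex v, BFS finds the shortest path from v back to v.
The shortest such closed walk is cfg → db → parser → sched → cfg, length 4.

4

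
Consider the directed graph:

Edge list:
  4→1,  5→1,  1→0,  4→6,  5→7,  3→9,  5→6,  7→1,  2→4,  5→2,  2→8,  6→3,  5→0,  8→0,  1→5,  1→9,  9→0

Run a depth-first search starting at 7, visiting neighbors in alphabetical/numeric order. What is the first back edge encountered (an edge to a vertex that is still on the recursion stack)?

5->1

DFS from 7 (visiting neighbors in alphabetical/numeric order); mark gray on enter, black on exit:
7 gray
  1 gray
    0 gray
    0 black
    5 gray
      5→0: 0 black — skip
      5→1: 1 is gray → back edge
First back edge: 5 → 1.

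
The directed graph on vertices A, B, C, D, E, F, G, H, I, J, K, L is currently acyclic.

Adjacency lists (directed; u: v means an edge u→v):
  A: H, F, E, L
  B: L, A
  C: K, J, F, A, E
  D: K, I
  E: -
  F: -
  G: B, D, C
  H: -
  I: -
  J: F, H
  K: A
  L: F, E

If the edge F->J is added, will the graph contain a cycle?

Yes

Adding F→J creates a cycle iff J can already reach F.
Path from J: J → F.
So J → … → F → J is a cycle.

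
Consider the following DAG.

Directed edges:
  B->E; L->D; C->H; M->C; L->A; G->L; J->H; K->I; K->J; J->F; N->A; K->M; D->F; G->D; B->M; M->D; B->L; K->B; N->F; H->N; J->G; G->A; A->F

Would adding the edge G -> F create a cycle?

No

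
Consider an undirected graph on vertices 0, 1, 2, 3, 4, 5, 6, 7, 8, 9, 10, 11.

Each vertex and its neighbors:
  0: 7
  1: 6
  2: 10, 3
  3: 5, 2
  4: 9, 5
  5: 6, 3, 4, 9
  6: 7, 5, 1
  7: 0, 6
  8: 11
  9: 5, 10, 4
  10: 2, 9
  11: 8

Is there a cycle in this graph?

DFS, tracking each vertex's parent; an edge to a visited non-parent vertex closes a cycle.
Start from 0:
visit 0 (parent –)
  visit 7 (parent 0)
    7–0: parent, skip
    visit 6 (parent 7)
      6–7: parent, skip
      visit 5 (parent 6)
        5–6: parent, skip
        visit 3 (parent 5)
          3–5: parent, skip
          visit 2 (parent 3)
            visit 10 (parent 2)
              10–2: parent, skip
              visit 9 (parent 10)
                9–5: 5 visited and ≠ parent → cycle
Cycle: 5 – 3 – 2 – 10 – 9 – 5.

Yes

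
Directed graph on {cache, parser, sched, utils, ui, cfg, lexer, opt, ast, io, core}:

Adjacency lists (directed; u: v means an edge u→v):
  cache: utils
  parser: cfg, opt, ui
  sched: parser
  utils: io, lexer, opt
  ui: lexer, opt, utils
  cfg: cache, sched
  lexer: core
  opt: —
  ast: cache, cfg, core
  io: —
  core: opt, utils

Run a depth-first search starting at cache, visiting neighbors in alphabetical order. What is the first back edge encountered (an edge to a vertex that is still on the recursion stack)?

core→utils

DFS from cache (visiting neighbors in alphabetical order); mark gray on enter, black on exit:
cache gray
  utils gray
    io gray
    io black
    lexer gray
      core gray
        opt gray
        opt black
        core→utils: utils is gray → back edge
First back edge: core → utils.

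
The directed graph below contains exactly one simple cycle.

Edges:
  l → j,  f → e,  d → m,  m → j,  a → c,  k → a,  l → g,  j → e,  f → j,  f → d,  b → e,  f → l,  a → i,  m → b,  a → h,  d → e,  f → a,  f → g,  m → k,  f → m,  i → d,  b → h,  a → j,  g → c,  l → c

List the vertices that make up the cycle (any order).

a, d, i, k, m

DFS with gray/black marking from m:
m gray
  b gray
    h gray
    h black
    e gray
    e black
  b black
  j gray
    j→e: e black — skip
  j black
  k gray
    a gray
      a→h: h black — skip
      a→j: j black — skip
      i gray
        d gray
          d→e: e black — skip
          d→m: m is gray → back edge
Back edge closes the cycle m → k → a → i → d → m; its vertices are {a, d, i, k, m}.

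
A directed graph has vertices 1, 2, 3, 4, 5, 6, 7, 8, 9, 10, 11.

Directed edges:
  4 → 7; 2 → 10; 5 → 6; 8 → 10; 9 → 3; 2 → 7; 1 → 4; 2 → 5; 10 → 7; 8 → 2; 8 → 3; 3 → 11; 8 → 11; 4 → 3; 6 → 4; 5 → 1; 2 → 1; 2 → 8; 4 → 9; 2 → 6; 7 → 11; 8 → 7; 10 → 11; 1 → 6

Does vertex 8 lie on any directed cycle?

Yes

8 is on a cycle iff 8 can reach itself via ≥1 edge.
8 → 2 → 8 — yes.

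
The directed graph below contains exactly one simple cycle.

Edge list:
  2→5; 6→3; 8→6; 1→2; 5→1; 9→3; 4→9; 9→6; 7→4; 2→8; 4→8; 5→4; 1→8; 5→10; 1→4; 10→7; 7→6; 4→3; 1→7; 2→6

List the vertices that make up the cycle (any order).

DFS with gray/black marking from 2:
2 gray
  5 gray
    1 gray
      8 gray
        6 gray
          3 gray
          3 black
        6 black
      8 black
      7 gray
        7→6: 6 black — skip
        4 gray
          4→3: 3 black — skip
          9 gray
            9→3: 3 black — skip
            9→6: 6 black — skip
          9 black
          4→8: 8 black — skip
        4 black
      7 black
      1→2: 2 is gray → back edge
Back edge closes the cycle 2 → 5 → 1 → 2; its vertices are {1, 2, 5}.

1, 2, 5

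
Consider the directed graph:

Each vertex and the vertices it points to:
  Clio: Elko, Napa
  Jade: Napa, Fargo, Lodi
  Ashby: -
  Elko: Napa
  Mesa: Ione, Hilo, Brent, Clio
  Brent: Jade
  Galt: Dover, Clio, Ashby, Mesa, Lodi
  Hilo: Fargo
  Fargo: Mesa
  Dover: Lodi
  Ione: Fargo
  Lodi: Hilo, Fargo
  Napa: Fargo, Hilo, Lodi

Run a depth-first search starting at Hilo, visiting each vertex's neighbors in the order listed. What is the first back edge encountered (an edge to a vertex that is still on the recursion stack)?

Ione->Fargo

DFS from Hilo (visiting each vertex's neighbors in the order listed); mark gray on enter, black on exit:
Hilo gray
  Fargo gray
    Mesa gray
      Ione gray
        Ione→Fargo: Fargo is gray → back edge
First back edge: Ione → Fargo.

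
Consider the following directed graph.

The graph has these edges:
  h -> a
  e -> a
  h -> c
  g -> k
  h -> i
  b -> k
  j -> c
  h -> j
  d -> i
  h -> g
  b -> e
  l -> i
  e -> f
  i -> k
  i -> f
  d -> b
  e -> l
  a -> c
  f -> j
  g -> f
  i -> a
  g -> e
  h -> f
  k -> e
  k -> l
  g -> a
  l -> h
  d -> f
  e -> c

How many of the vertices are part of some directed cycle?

A vertex is on a directed cycle iff it belongs to a strongly connected component of size ≥ 2 (or has a self-loop).
The vertices on cycles are {e, g, h, i, k, l} — 6 in total.

6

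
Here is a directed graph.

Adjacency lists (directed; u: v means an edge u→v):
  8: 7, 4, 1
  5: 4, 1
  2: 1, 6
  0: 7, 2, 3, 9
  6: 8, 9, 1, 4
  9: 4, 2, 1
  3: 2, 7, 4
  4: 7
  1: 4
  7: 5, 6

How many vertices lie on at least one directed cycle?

A vertex is on a directed cycle iff it belongs to a strongly connected component of size ≥ 2 (or has a self-loop).
The vertices on cycles are {1, 2, 4, 5, 6, 7, 8, 9} — 8 in total.

8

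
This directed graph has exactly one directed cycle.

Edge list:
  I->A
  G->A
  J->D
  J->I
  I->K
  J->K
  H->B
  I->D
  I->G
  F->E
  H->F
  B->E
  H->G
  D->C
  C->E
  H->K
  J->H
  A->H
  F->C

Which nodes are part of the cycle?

A, G, H

DFS with gray/black marking from H:
H gray
  B gray
    E gray
    E black
  B black
  F gray
    C gray
      C→E: E black — skip
    C black
    F→E: E black — skip
  F black
  G gray
    A gray
      A→H: H is gray → back edge
Back edge closes the cycle H → G → A → H; its vertices are {A, G, H}.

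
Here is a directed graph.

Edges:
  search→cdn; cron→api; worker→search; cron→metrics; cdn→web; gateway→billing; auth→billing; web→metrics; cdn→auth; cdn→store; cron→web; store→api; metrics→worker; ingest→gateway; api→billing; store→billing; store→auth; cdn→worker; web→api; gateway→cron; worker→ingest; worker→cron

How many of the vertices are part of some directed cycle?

8

A vertex is on a directed cycle iff it belongs to a strongly connected component of size ≥ 2 (or has a self-loop).
The vertices on cycles are {cdn, web, cron, ingest, search, worker, gateway, metrics} — 8 in total.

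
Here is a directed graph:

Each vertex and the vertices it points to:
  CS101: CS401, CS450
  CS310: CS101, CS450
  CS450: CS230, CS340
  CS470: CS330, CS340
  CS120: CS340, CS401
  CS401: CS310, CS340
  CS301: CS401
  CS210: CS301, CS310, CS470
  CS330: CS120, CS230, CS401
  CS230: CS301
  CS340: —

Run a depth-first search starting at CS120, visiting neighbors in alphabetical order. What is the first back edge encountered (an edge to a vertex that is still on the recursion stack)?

DFS from CS120 (visiting neighbors in alphabetical order); mark gray on enter, black on exit:
CS120 gray
  CS340 gray
  CS340 black
  CS401 gray
    CS310 gray
      CS101 gray
        CS101→CS401: CS401 is gray → back edge
First back edge: CS101 → CS401.

CS101→CS401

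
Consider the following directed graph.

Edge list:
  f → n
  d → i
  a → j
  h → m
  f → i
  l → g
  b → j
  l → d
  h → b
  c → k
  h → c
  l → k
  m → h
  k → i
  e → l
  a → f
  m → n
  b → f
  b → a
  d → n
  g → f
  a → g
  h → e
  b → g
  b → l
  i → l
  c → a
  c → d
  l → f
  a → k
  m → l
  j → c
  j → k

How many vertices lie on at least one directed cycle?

A vertex is on a directed cycle iff it belongs to a strongly connected component of size ≥ 2 (or has a self-loop).
The vertices on cycles are {a, c, d, f, g, h, i, j, k, l, m} — 11 in total.

11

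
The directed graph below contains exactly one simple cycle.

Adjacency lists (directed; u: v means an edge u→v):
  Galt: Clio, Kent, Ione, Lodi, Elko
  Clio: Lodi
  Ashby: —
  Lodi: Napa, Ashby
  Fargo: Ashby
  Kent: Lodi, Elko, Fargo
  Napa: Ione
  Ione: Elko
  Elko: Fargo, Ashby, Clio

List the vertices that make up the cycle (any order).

Clio, Elko, Ione, Lodi, Napa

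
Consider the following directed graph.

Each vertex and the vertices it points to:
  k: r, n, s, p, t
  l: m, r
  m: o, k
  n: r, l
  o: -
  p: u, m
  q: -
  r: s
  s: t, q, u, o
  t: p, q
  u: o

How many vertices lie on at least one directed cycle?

A vertex is on a directed cycle iff it belongs to a strongly connected component of size ≥ 2 (or has a self-loop).
The vertices on cycles are {k, l, m, n, p, r, s, t} — 8 in total.

8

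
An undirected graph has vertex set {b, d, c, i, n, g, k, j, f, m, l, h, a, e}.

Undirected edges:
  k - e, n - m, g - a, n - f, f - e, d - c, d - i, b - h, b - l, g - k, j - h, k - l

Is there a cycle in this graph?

DFS, tracking each vertex's parent; an edge to a visited non-parent vertex closes a cycle.
Start from i:
visit i (parent –)
  visit d (parent i)
    visit c (parent d)
      c–d: parent, skip
    d–i: parent, skip
visit b (parent –)
  visit l (parent b)
    visit k (parent l)
      visit e (parent k)
        visit f (parent e)
          visit n (parent f)
            visit m (parent n)
              m–n: parent, skip
            n–f: parent, skip
          f–e: parent, skip
        e–k: parent, skip
      k–l: parent, skip
      visit g (parent k)
        g–k: parent, skip
        visit a (parent g)
          a–g: parent, skip
    l–b: parent, skip
  visit h (parent b)
    visit j (parent h)
      j–h: parent, skip
    h–b: parent, skip
No non-parent visited neighbor found — the graph is a forest.

No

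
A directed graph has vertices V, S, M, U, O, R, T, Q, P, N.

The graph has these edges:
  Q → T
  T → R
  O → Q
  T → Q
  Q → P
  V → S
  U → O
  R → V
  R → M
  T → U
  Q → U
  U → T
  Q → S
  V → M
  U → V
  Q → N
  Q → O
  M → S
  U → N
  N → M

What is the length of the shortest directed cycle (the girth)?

For each vertex v, BFS finds the shortest path from v back to v.
The shortest such closed walk is U → T → U, length 2.

2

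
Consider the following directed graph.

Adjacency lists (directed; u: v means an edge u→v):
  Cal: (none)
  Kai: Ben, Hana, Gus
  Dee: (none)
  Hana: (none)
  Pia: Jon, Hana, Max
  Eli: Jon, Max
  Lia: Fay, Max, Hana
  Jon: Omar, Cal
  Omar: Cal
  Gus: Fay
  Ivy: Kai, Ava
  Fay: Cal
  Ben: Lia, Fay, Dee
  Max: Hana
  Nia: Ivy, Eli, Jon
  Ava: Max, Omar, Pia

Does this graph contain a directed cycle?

DFS with white/gray/black marking, starting from Ivy:
Ivy gray
  Kai gray
    Ben gray
      Lia gray
        Fay gray
          Cal gray
          Cal black
        Fay black
        Max gray
          Hana gray
          Hana black
        Max black
        Lia→Hana: Hana black — skip
      Lia black
      Ben→Fay: Fay black — skip
      Dee gray
      Dee black
    Ben black
    Kai→Hana: Hana black — skip
    Gus gray
      Gus→Fay: Fay black — skip
    Gus black
  Kai black
  Ava gray
    Ava→Max: Max black — skip
    Omar gray
      Omar→Cal: Cal black — skip
    Omar black
    Pia gray
      Jon gray
        Jon→Omar: Omar black — skip
        Jon→Cal: Cal black — skip
      Jon black
      Pia→Hana: Hana black — skip
      Pia→Max: Max black — skip
    Pia black
  Ava black
Ivy black
Eli gray
  Eli→Jon: Jon black — skip
  Eli→Max: Max black — skip
Eli black
Nia gray
  Nia→Ivy: Ivy black — skip
  Nia→Eli: Eli black — skip
  Nia→Jon: Jon black — skip
Nia black
Every edge goes to a white or black vertex — no back edge, so the graph is acyclic.

No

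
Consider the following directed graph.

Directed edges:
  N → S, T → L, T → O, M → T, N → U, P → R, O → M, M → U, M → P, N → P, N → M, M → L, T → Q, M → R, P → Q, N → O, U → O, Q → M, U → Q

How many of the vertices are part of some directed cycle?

6

A vertex is on a directed cycle iff it belongs to a strongly connected component of size ≥ 2 (or has a self-loop).
The vertices on cycles are {M, O, P, Q, T, U} — 6 in total.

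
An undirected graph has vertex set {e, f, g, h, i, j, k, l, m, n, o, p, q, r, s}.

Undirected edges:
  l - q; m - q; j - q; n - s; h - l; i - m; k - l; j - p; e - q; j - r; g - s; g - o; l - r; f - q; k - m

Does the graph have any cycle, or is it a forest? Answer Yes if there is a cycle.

DFS, tracking each vertex's parent; an edge to a visited non-parent vertex closes a cycle.
Start from h:
visit h (parent –)
  visit l (parent h)
    visit q (parent l)
      visit f (parent q)
        f–q: parent, skip
      visit m (parent q)
        visit k (parent m)
          k–l: l visited and ≠ parent → cycle
Cycle: l – q – m – k – l.

Yes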